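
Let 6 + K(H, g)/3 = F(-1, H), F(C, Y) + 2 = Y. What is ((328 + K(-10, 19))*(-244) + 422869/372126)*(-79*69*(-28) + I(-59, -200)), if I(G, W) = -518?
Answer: -1892129220826285/186063 ≈ -1.0169e+10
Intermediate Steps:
F(C, Y) = -2 + Y
K(H, g) = -24 + 3*H (K(H, g) = -18 + 3*(-2 + H) = -18 + (-6 + 3*H) = -24 + 3*H)
((328 + K(-10, 19))*(-244) + 422869/372126)*(-79*69*(-28) + I(-59, -200)) = ((328 + (-24 + 3*(-10)))*(-244) + 422869/372126)*(-79*69*(-28) - 518) = ((328 + (-24 - 30))*(-244) + 422869*(1/372126))*(-5451*(-28) - 518) = ((328 - 54)*(-244) + 422869/372126)*(152628 - 518) = (274*(-244) + 422869/372126)*152110 = (-66856 + 422869/372126)*152110 = -24878432987/372126*152110 = -1892129220826285/186063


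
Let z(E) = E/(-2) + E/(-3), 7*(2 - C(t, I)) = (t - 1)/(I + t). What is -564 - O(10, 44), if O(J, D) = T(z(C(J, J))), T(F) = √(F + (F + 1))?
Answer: -564 - I*√3927/42 ≈ -564.0 - 1.492*I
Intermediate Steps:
C(t, I) = 2 - (-1 + t)/(7*(I + t)) (C(t, I) = 2 - (t - 1)/(7*(I + t)) = 2 - (-1 + t)/(7*(I + t)))
z(E) = -5*E/6 (z(E) = E*(-½) + E*(-⅓) = -E/2 - E/3 = -5*E/6)
T(F) = √(1 + 2*F) (T(F) = √(F + (1 + F)) = √(1 + 2*F))
O(J, D) = √(1 - 5*(1 + 27*J)/(42*J)) (O(J, D) = √(1 + 2*(-5*(1 + 13*J + 14*J)/(42*(J + J)))) = √(1 + 2*(-5*(1 + 27*J)/(42*(2*J)))) = √(1 + 2*(-5*1/(2*J)*(1 + 27*J)/42)) = √(1 + 2*(-5*(1 + 27*J)/(84*J))) = √(1 - 5*(1 + 27*J)/(42*J)))
-564 - O(10, 44) = -564 - √(-3906 - 210/10)/42 = -564 - √(-3906 - 210*⅒)/42 = -564 - √(-3906 - 21)/42 = -564 - √(-3927)/42 = -564 - I*√3927/42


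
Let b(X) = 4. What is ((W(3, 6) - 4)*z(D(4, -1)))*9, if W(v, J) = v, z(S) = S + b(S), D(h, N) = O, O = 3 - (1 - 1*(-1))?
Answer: -45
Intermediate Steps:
O = 1 (O = 3 - (1 + 1) = 3 - 1*2 = 3 - 2 = 1)
D(h, N) = 1
z(S) = 4 + S (z(S) = S + 4 = 4 + S)
((W(3, 6) - 4)*z(D(4, -1)))*9 = ((3 - 4)*(4 + 1))*9 = -1*5*9 = -5*9 = -45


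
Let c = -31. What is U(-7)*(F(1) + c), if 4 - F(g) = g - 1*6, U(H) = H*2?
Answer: 308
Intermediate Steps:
U(H) = 2*H
F(g) = 10 - g (F(g) = 4 - (g - 1*6) = 4 - (g - 6) = 4 - (-6 + g) = 4 + (6 - g) = 10 - g)
U(-7)*(F(1) + c) = (2*(-7))*((10 - 1*1) - 31) = -14*((10 - 1) - 31) = -14*(9 - 31) = -14*(-22) = 308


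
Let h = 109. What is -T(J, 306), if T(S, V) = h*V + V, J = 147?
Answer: -33660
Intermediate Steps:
T(S, V) = 110*V (T(S, V) = 109*V + V = 110*V)
-T(J, 306) = -110*306 = -1*33660 = -33660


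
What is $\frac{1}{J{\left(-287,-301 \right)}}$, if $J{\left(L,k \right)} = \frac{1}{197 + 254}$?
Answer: $451$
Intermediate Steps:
$J{\left(L,k \right)} = \frac{1}{451}$
$\frac{1}{J{\left(-287,-301 \right)}} = \frac{1}{\frac{1}{451}} = 451$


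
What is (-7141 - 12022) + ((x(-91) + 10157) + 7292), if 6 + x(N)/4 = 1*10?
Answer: -1698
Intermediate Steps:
x(N) = 16 (x(N) = -24 + 4*(1*10) = -24 + 4*10 = -24 + 40 = 16)
(-7141 - 12022) + ((x(-91) + 10157) + 7292) = (-7141 - 12022) + ((16 + 10157) + 7292) = -19163 + (10173 + 7292) = -19163 + 17465 = -1698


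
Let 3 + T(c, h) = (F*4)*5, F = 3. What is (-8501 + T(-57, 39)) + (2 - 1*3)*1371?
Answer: -9815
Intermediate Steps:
T(c, h) = 57 (T(c, h) = -3 + (3*4)*5 = -3 + 12*5 = -3 + 60 = 57)
(-8501 + T(-57, 39)) + (2 - 1*3)*1371 = (-8501 + 57) + (2 - 1*3)*1371 = -8444 + (2 - 3)*1371 = -8444 - 1*1371 = -8444 - 1371 = -9815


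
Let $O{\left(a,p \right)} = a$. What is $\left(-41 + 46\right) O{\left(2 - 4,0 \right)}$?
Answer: $-10$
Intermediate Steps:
$\left(-41 + 46\right) O{\left(2 - 4,0 \right)} = \left(-41 + 46\right) \left(2 - 4\right) = 5 \left(2 - 4\right) = 5 \left(-2\right) = -10$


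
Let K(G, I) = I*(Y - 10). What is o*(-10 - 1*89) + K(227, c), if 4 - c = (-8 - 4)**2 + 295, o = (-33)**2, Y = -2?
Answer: -102591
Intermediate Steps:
o = 1089
c = -435 (c = 4 - ((-8 - 4)**2 + 295) = 4 - ((-12)**2 + 295) = 4 - (144 + 295) = 4 - 1*439 = 4 - 439 = -435)
K(G, I) = -12*I (K(G, I) = I*(-2 - 10) = I*(-12) = -12*I)
o*(-10 - 1*89) + K(227, c) = 1089*(-10 - 1*89) - 12*(-435) = 1089*(-10 - 89) + 5220 = 1089*(-99) + 5220 = -107811 + 5220 = -102591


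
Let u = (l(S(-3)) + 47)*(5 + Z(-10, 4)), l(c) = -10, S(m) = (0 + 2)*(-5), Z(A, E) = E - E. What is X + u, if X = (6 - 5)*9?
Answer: 194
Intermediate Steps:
Z(A, E) = 0
S(m) = -10 (S(m) = 2*(-5) = -10)
u = 185 (u = (-10 + 47)*(5 + 0) = 37*5 = 185)
X = 9 (X = 1*9 = 9)
X + u = 9 + 185 = 194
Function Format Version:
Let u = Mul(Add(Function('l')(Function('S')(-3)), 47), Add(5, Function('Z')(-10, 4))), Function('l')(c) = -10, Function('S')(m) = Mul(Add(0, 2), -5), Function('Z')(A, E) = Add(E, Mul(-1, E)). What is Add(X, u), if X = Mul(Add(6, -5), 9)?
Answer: 194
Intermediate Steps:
Function('Z')(A, E) = 0
Function('S')(m) = -10 (Function('S')(m) = Mul(2, -5) = -10)
u = 185 (u = Mul(Add(-10, 47), Add(5, 0)) = Mul(37, 5) = 185)
X = 9 (X = Mul(1, 9) = 9)
Add(X, u) = Add(9, 185) = 194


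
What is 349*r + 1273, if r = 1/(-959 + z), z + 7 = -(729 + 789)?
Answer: 3161783/2484 ≈ 1272.9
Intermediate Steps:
z = -1525 (z = -7 - (729 + 789) = -7 - 1*1518 = -7 - 1518 = -1525)
r = -1/2484 (r = 1/(-959 - 1525) = 1/(-2484) = -1/2484 ≈ -0.00040258)
349*r + 1273 = 349*(-1/2484) + 1273 = -349/2484 + 1273 = 3161783/2484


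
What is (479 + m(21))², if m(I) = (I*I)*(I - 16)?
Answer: 7203856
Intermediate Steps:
m(I) = I²*(-16 + I)
(479 + m(21))² = (479 + 21²*(-16 + 21))² = (479 + 441*5)² = (479 + 2205)² = 2684² = 7203856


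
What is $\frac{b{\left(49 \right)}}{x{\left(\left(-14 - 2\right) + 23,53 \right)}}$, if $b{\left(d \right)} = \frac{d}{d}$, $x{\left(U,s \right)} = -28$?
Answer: $- \frac{1}{28} \approx -0.035714$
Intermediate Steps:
$b{\left(d \right)} = 1$
$\frac{b{\left(49 \right)}}{x{\left(\left(-14 - 2\right) + 23,53 \right)}} = 1 \frac{1}{-28} = 1 \left(- \frac{1}{28}\right) = - \frac{1}{28}$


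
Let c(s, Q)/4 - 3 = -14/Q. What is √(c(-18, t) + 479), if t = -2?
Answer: √519 ≈ 22.782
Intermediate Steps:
c(s, Q) = 12 - 56/Q (c(s, Q) = 12 + 4*(-14/Q) = 12 - 56/Q)
√(c(-18, t) + 479) = √((12 - 56/(-2)) + 479) = √((12 - 56*(-½)) + 479) = √((12 + 28) + 479) = √(40 + 479) = √519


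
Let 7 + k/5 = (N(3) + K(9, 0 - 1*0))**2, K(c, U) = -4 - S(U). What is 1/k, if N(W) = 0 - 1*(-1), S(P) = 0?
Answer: 1/10 ≈ 0.10000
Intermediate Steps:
N(W) = 1 (N(W) = 0 + 1 = 1)
K(c, U) = -4 (K(c, U) = -4 - 1*0 = -4 + 0 = -4)
k = 10 (k = -35 + 5*(1 - 4)**2 = -35 + 5*(-3)**2 = -35 + 5*9 = -35 + 45 = 10)
1/k = 1/10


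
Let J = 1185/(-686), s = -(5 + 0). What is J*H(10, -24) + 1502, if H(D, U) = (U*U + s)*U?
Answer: 8634806/343 ≈ 25174.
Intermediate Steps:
s = -5 (s = -1*5 = -5)
H(D, U) = U*(-5 + U²) (H(D, U) = (U*U - 5)*U = (U² - 5)*U = (-5 + U²)*U = U*(-5 + U²))
J = -1185/686 (J = 1185*(-1/686) = -1185/686 ≈ -1.7274)
J*H(10, -24) + 1502 = -(-14220)*(-5 + (-24)²)/343 + 1502 = -(-14220)*(-5 + 576)/343 + 1502 = -(-14220)*571/343 + 1502 = -1185/686*(-13704) + 1502 = 8119620/343 + 1502 = 8634806/343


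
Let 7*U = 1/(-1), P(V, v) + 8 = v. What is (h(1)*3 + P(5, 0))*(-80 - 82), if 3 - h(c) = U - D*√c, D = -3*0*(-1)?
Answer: -1620/7 ≈ -231.43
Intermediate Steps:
P(V, v) = -8 + v
U = -⅐ (U = (⅐)/(-1) = (⅐)*(-1) = -⅐ ≈ -0.14286)
D = 0 (D = 0*(-1) = 0)
h(c) = 22/7 (h(c) = 3 - (-⅐ - 0*√c) = 3 - (-⅐ - 1*0) = 3 - (-⅐ + 0) = 3 - 1*(-⅐) = 3 + ⅐ = 22/7)
(h(1)*3 + P(5, 0))*(-80 - 82) = ((22/7)*3 + (-8 + 0))*(-80 - 82) = (66/7 - 8)*(-162) = (10/7)*(-162) = -1620/7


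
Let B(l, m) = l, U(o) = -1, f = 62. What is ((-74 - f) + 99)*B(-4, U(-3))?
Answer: 148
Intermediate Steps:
((-74 - f) + 99)*B(-4, U(-3)) = ((-74 - 1*62) + 99)*(-4) = ((-74 - 62) + 99)*(-4) = (-136 + 99)*(-4) = -37*(-4) = 148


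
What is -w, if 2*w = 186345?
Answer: -186345/2 ≈ -93173.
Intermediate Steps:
w = 186345/2 (w = (1/2)*186345 = 186345/2 ≈ 93173.)
-w = -1*186345/2 = -186345/2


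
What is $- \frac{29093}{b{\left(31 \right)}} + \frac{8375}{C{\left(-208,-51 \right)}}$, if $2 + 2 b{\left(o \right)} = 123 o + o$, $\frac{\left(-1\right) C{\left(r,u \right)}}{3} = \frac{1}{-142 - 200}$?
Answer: $\frac{1834045657}{1921} \approx 9.5474 \cdot 10^{5}$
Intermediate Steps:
$C{\left(r,u \right)} = \frac{1}{114}$ ($C{\left(r,u \right)} = - \frac{3}{-142 - 200} = - \frac{3}{-342} = \left(-3\right) \left(- \frac{1}{342}\right) = \frac{1}{114}$)
$b{\left(o \right)} = -1 + 62 o$ ($b{\left(o \right)} = -1 + \frac{123 o + o}{2} = -1 + \frac{124 o}{2} = -1 + 62 o$)
$- \frac{29093}{b{\left(31 \right)}} + \frac{8375}{C{\left(-208,-51 \right)}} = - \frac{29093}{-1 + 62 \cdot 31} + 8375 \frac{1}{\frac{1}{114}} = - \frac{29093}{-1 + 1922} + 8375 \cdot 114 = - \frac{29093}{1921} + 954750 = \frac{1834045657}{1921}$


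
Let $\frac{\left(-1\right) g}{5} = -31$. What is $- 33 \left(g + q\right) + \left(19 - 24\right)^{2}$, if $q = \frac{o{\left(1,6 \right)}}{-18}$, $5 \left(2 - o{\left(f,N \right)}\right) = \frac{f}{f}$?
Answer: $- \frac{50867}{10} \approx -5086.7$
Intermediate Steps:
$g = 155$ ($g = \left(-5\right) \left(-31\right) = 155$)
$o{\left(f,N \right)} = \frac{9}{5}$ ($o{\left(f,N \right)} = 2 - \frac{f \frac{1}{f}}{5} = 2 - \frac{1}{5} = \frac{9}{5}$)
$q = - \frac{1}{10}$ ($q = \frac{9}{5 \left(-18\right)} = \frac{9}{5} \left(- \frac{1}{18}\right) = - \frac{1}{10} \approx -0.1$)
$- 33 \left(g + q\right) + \left(19 - 24\right)^{2} = - 33 \left(155 - \frac{1}{10}\right) + \left(19 - 24\right)^{2} = \left(-33\right) \frac{1549}{10} + \left(-5\right)^{2} = - \frac{51117}{10} + 25 = - \frac{50867}{10}$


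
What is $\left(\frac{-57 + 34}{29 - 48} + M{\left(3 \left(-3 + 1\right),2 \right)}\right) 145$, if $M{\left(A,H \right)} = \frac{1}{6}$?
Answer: $\frac{22765}{114} \approx 199.69$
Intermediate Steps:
$M{\left(A,H \right)} = \frac{1}{6}$
$\left(\frac{-57 + 34}{29 - 48} + M{\left(3 \left(-3 + 1\right),2 \right)}\right) 145 = \left(\frac{-57 + 34}{29 - 48} + \frac{1}{6}\right) 145 = \left(- \frac{23}{-19} + \frac{1}{6}\right) 145 = \left(\left(-23\right) \left(- \frac{1}{19}\right) + \frac{1}{6}\right) 145 = \left(\frac{23}{19} + \frac{1}{6}\right) 145 = \frac{157}{114} \cdot 145 = \frac{22765}{114}$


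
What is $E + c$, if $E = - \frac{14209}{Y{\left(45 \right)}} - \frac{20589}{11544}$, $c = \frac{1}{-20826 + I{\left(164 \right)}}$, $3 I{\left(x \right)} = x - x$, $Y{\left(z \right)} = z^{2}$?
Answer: $- \frac{6103102123}{693505800} \approx -8.8004$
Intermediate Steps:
$I{\left(x \right)} = 0$ ($I{\left(x \right)} = \frac{x - x}{3} = \frac{1}{3} \cdot 0 = 0$)
$c = - \frac{1}{20826}$ ($c = \frac{1}{-20826 + 0} = \frac{1}{-20826} = - \frac{1}{20826} \approx -4.8017 \cdot 10^{-5}$)
$E = - \frac{68573807}{7792200}$ ($E = - \frac{14209}{45^{2}} - \frac{20589}{11544} = - \frac{14209}{2025} - \frac{6863}{3848} = - \frac{68573807}{7792200} \approx -8.8003$)
$E + c = - \frac{68573807}{7792200} - \frac{1}{20826} = - \frac{6103102123}{693505800}$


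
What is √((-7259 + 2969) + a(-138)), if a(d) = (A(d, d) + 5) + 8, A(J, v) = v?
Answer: I*√4415 ≈ 66.445*I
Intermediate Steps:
a(d) = 13 + d (a(d) = (d + 5) + 8 = (5 + d) + 8 = 13 + d)
√((-7259 + 2969) + a(-138)) = √((-7259 + 2969) + (13 - 138)) = √(-4290 - 125) = √(-4415) = I*√4415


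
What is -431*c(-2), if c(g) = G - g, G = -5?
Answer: 1293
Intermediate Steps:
c(g) = -5 - g
-431*c(-2) = -431*(-5 - 1*(-2)) = -431*(-5 + 2) = -431*(-3) = 1293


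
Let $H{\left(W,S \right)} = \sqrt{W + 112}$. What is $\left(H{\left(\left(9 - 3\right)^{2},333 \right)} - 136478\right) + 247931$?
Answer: $111453 + 2 \sqrt{37} \approx 1.1147 \cdot 10^{5}$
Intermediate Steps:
$H{\left(W,S \right)} = \sqrt{112 + W}$
$\left(H{\left(\left(9 - 3\right)^{2},333 \right)} - 136478\right) + 247931 = \left(\sqrt{112 + \left(9 - 3\right)^{2}} - 136478\right) + 247931 = \left(\sqrt{112 + 6^{2}} - 136478\right) + 247931 = \left(\sqrt{112 + 36} - 136478\right) + 247931 = \left(\sqrt{148} - 136478\right) + 247931 = \left(2 \sqrt{37} - 136478\right) + 247931 = \left(-136478 + 2 \sqrt{37}\right) + 247931 = 111453 + 2 \sqrt{37}$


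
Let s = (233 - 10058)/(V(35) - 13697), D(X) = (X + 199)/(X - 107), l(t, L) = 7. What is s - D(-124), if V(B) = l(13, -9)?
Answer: 219755/210826 ≈ 1.0424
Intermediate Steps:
V(B) = 7
D(X) = (199 + X)/(-107 + X)
s = 1965/2738 (s = (233 - 10058)/(7 - 13697) = -9825/(-13690) = -9825*(-1/13690) = 1965/2738 ≈ 0.71768)
s - D(-124) = 1965/2738 - (199 - 124)/(-107 - 124) = 1965/2738 - 75/(-231) = 1965/2738 - (-1)*75/231 = 1965/2738 - 1*(-25/77) = 1965/2738 + 25/77 = 219755/210826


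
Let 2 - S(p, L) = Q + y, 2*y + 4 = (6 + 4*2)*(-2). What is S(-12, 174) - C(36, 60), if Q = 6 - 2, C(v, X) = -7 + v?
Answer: -15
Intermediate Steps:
y = -16 (y = -2 + ((6 + 4*2)*(-2))/2 = -2 + ((6 + 8)*(-2))/2 = -2 + (14*(-2))/2 = -2 + (½)*(-28) = -2 - 14 = -16)
Q = 4
S(p, L) = 14 (S(p, L) = 2 - (4 - 16) = 2 - 1*(-12) = 2 + 12 = 14)
S(-12, 174) - C(36, 60) = 14 - (-7 + 36) = 14 - 1*29 = 14 - 29 = -15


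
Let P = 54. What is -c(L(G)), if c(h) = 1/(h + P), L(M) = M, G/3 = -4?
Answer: -1/42 ≈ -0.023810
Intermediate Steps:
G = -12 (G = 3*(-4) = -12)
c(h) = 1/(54 + h) (c(h) = 1/(h + 54) = 1/(54 + h))
-c(L(G)) = -1/(54 - 12) = -1/42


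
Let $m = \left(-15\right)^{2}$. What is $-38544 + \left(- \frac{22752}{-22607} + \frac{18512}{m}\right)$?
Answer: $- \frac{195633326816}{5086575} \approx -38461.0$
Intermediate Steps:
$m = 225$
$-38544 + \left(- \frac{22752}{-22607} + \frac{18512}{m}\right) = -38544 + \left(- \frac{22752}{-22607} + \frac{18512}{225}\right) = -38544 + \left(\left(-22752\right) \left(- \frac{1}{22607}\right) + 18512 \cdot \frac{1}{225}\right) = -38544 + \left(\frac{22752}{22607} + \frac{18512}{225}\right) = -38544 + \frac{423619984}{5086575} = - \frac{195633326816}{5086575}$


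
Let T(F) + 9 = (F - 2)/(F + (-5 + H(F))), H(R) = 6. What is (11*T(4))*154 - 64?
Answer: -73162/5 ≈ -14632.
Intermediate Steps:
T(F) = -9 + (-2 + F)/(1 + F) (T(F) = -9 + (F - 2)/(F + (-5 + 6)) = -9 + (-2 + F)/(F + 1) = -9 + (-2 + F)/(1 + F))
(11*T(4))*154 - 64 = (11*((-11 - 8*4)/(1 + 4)))*154 - 64 = (11*((-11 - 32)/5))*154 - 64 = (11*((⅕)*(-43)))*154 - 64 = (11*(-43/5))*154 - 64 = -473/5*154 - 64 = -72842/5 - 64 = -73162/5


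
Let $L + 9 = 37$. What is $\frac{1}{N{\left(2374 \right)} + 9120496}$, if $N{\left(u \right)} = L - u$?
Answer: $\frac{1}{9118150} \approx 1.0967 \cdot 10^{-7}$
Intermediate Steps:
$L = 28$ ($L = -9 + 37 = 28$)
$N{\left(u \right)} = 28 - u$
$\frac{1}{N{\left(2374 \right)} + 9120496} = \frac{1}{\left(28 - 2374\right) + 9120496} = \frac{1}{-2346 + 9120496} = \frac{1}{9118150}$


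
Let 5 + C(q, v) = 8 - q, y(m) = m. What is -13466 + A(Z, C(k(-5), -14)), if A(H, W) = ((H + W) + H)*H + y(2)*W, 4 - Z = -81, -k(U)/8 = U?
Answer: -2235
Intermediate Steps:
k(U) = -8*U
Z = 85 (Z = 4 - 1*(-81) = 4 + 81 = 85)
C(q, v) = 3 - q (C(q, v) = -5 + (8 - q) = 3 - q)
A(H, W) = 2*W + H*(W + 2*H) (A(H, W) = ((H + W) + H)*H + 2*W = (W + 2*H)*H + 2*W = H*(W + 2*H) + 2*W = 2*W + H*(W + 2*H))
-13466 + A(Z, C(k(-5), -14)) = -13466 + (2*(3 - (-8)*(-5)) + 2*85² + 85*(3 - (-8)*(-5))) = -13466 + (2*(3 - 1*40) + 2*7225 + 85*(3 - 1*40)) = -13466 + (2*(3 - 40) + 14450 + 85*(3 - 40)) = -13466 + (2*(-37) + 14450 + 85*(-37)) = -13466 + (-74 + 14450 - 3145) = -13466 + 11231 = -2235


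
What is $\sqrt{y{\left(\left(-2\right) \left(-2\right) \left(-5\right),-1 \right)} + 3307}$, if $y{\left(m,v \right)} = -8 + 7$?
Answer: $\sqrt{3306} \approx 57.498$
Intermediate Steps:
$y{\left(m,v \right)} = -1$
$\sqrt{y{\left(\left(-2\right) \left(-2\right) \left(-5\right),-1 \right)} + 3307} = \sqrt{-1 + 3307} = \sqrt{3306}$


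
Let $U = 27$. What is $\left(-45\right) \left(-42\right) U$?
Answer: $51030$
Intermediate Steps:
$\left(-45\right) \left(-42\right) U = \left(-45\right) \left(-42\right) 27 = 1890 \cdot 27 = 51030$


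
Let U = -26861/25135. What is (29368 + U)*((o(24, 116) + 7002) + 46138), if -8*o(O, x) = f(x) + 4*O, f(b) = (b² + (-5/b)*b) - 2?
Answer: 60759814570985/40216 ≈ 1.5108e+9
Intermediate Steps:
f(b) = -7 + b² (f(b) = (b² - 5) - 2 = (-5 + b²) - 2 = -7 + b²)
o(O, x) = 7/8 - O/2 - x²/8 (o(O, x) = -((-7 + x²) + 4*O)/8 = -(-7 + x² + 4*O)/8 = 7/8 - O/2 - x²/8)
U = -26861/25135 (U = -26861*1/25135 = -26861/25135 ≈ -1.0687)
(29368 + U)*((o(24, 116) + 7002) + 46138) = (29368 - 26861/25135)*(((7/8 - ½*24 - ⅛*116²) + 7002) + 46138) = 738137819*(((7/8 - 12 - ⅛*13456) + 7002) + 46138)/25135 = 738137819*(((7/8 - 12 - 1682) + 7002) + 46138)/25135 = 738137819*((-13545/8 + 7002) + 46138)/25135 = 738137819*(42471/8 + 46138)/25135 = (738137819/25135)*(411575/8) = 60759814570985/40216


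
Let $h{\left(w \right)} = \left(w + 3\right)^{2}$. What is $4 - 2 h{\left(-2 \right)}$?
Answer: $2$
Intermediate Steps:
$h{\left(w \right)} = \left(3 + w\right)^{2}$
$4 - 2 h{\left(-2 \right)} = 4 - 2 \left(3 - 2\right)^{2} = 4 - 2 \cdot 1^{2} = 4 - 2 = 2$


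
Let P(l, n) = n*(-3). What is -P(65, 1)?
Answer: 3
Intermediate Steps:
P(l, n) = -3*n
-P(65, 1) = -(-3) = -1*(-3) = 3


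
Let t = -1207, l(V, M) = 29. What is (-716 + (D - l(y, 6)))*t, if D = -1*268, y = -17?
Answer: 1222691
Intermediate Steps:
D = -268
(-716 + (D - l(y, 6)))*t = (-716 + (-268 - 1*29))*(-1207) = (-716 + (-268 - 29))*(-1207) = (-716 - 297)*(-1207) = -1013*(-1207) = 1222691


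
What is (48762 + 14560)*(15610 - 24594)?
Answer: -568884848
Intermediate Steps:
(48762 + 14560)*(15610 - 24594) = 63322*(-8984) = -568884848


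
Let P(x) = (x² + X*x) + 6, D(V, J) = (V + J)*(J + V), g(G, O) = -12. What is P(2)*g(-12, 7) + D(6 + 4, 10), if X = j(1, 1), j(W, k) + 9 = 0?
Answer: 496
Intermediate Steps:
j(W, k) = -9 (j(W, k) = -9 + 0 = -9)
D(V, J) = (J + V)² (D(V, J) = (J + V)*(J + V) = (J + V)²)
X = -9
P(x) = 6 + x² - 9*x (P(x) = (x² - 9*x) + 6 = 6 + x² - 9*x)
P(2)*g(-12, 7) + D(6 + 4, 10) = (6 + 2² - 9*2)*(-12) + (10 + (6 + 4))² = (6 + 4 - 18)*(-12) + (10 + 10)² = -8*(-12) + 20² = 96 + 400 = 496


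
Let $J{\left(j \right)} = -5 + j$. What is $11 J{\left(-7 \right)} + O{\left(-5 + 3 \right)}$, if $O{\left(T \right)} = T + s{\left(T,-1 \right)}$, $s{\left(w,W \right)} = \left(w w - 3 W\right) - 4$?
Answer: $-131$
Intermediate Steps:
$s{\left(w,W \right)} = -4 + w^{2} - 3 W$ ($s{\left(w,W \right)} = \left(w^{2} - 3 W\right) - 4 = -4 + w^{2} - 3 W$)
$O{\left(T \right)} = -1 + T + T^{2}$ ($O{\left(T \right)} = T - \left(1 - T^{2}\right) = T + \left(-4 + T^{2} + 3\right) = T + \left(-1 + T^{2}\right) = -1 + T + T^{2}$)
$11 J{\left(-7 \right)} + O{\left(-5 + 3 \right)} = 11 \left(-5 - 7\right) + \left(-1 + \left(-5 + 3\right) + \left(-5 + 3\right)^{2}\right) = 11 \left(-12\right) - \left(3 - 4\right) = -132 - -1 = -132 + 1 = -131$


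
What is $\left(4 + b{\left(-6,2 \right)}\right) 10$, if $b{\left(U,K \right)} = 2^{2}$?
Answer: $80$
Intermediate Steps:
$b{\left(U,K \right)} = 4$
$\left(4 + b{\left(-6,2 \right)}\right) 10 = \left(4 + 4\right) 10 = 8 \cdot 10 = 80$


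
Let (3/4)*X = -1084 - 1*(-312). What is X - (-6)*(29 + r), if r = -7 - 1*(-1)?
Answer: -2674/3 ≈ -891.33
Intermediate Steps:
r = -6 (r = -7 + 1 = -6)
X = -3088/3 (X = 4*(-1084 - 1*(-312))/3 = 4*(-1084 + 312)/3 = (4/3)*(-772) = -3088/3 ≈ -1029.3)
X - (-6)*(29 + r) = -3088/3 - (-6)*(29 - 6) = -3088/3 - (-6)*23 = -3088/3 - 1*(-138) = -3088/3 + 138 = -2674/3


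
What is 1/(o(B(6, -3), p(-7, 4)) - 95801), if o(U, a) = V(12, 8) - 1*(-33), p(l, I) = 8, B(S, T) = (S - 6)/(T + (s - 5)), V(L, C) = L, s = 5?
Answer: -1/95756 ≈ -1.0443e-5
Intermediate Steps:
B(S, T) = (-6 + S)/T (B(S, T) = (S - 6)/(T + (5 - 5)) = (-6 + S)/(T + 0) = (-6 + S)/T)
o(U, a) = 45 (o(U, a) = 12 - 1*(-33) = 12 + 33 = 45)
1/(o(B(6, -3), p(-7, 4)) - 95801) = 1/(45 - 95801) = 1/(-95756) = -1/95756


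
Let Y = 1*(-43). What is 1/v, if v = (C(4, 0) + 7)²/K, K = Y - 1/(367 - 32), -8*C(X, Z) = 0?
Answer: -294/335 ≈ -0.87761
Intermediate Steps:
C(X, Z) = 0 (C(X, Z) = -⅛*0 = 0)
Y = -43
K = -14406/335 (K = -43 - 1/(367 - 32) = -43 - 1/335 = -14406/335 ≈ -43.003)
v = -335/294 (v = (0 + 7)²/(-14406/335) = 7²*(-335/14406) = 49*(-335/14406) = -335/294 ≈ -1.1395)
1/v = 1/(-335/294) = -294/335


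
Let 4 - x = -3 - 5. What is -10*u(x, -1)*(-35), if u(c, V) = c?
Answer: 4200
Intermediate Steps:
x = 12 (x = 4 - (-3 - 5) = 4 - 1*(-8) = 4 + 8 = 12)
-10*u(x, -1)*(-35) = -10*12*(-35) = -120*(-35) = 4200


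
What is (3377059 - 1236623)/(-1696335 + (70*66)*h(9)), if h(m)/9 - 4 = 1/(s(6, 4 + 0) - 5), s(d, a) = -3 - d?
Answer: -2140436/1532985 ≈ -1.3963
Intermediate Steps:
h(m) = 495/14 (h(m) = 36 + 9/((-3 - 1*6) - 5) = 36 + 9/((-3 - 6) - 5) = 36 + 9/(-9 - 5) = 36 + 9/(-14) = 36 + 9*(-1/14) = 36 - 9/14 = 495/14)
(3377059 - 1236623)/(-1696335 + (70*66)*h(9)) = (3377059 - 1236623)/(-1696335 + (70*66)*(495/14)) = 2140436/(-1696335 + 4620*(495/14)) = 2140436/(-1696335 + 163350) = 2140436/(-1532985) = 2140436*(-1/1532985) = -2140436/1532985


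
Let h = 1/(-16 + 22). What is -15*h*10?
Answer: -25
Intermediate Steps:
h = ⅙ (h = 1/6 = ⅙ ≈ 0.16667)
-15*h*10 = -15*⅙*10 = -5/2*10 = -25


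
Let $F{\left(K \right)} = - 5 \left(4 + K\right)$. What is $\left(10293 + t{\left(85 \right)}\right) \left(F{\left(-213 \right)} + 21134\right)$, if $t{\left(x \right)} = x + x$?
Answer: $232058877$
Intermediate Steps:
$t{\left(x \right)} = 2 x$
$F{\left(K \right)} = -20 - 5 K$
$\left(10293 + t{\left(85 \right)}\right) \left(F{\left(-213 \right)} + 21134\right) = \left(10293 + 2 \cdot 85\right) \left(\left(-20 - -1065\right) + 21134\right) = \left(10293 + 170\right) \left(\left(-20 + 1065\right) + 21134\right) = 10463 \left(1045 + 21134\right) = 10463 \cdot 22179 = 232058877$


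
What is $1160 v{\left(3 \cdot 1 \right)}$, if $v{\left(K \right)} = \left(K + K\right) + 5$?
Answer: $12760$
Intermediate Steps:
$v{\left(K \right)} = 5 + 2 K$ ($v{\left(K \right)} = 2 K + 5 = 5 + 2 K$)
$1160 v{\left(3 \cdot 1 \right)} = 1160 \left(5 + 2 \cdot 3 \cdot 1\right) = 1160 \left(5 + 2 \cdot 3\right) = 1160 \left(5 + 6\right) = 1160 \cdot 11 = 12760$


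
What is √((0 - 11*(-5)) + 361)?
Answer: 4*√26 ≈ 20.396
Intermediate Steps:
√((0 - 11*(-5)) + 361) = √((0 + 55) + 361) = √(55 + 361) = √416 = 4*√26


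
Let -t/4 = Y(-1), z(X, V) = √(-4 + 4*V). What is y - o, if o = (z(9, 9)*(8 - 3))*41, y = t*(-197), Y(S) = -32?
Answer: -25216 - 820*√2 ≈ -26376.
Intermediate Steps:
t = 128 (t = -4*(-32) = 128)
y = -25216 (y = 128*(-197) = -25216)
o = 820*√2 (o = ((2*√(-1 + 9))*(8 - 3))*41 = ((2*√8)*5)*41 = ((2*(2*√2))*5)*41 = ((4*√2)*5)*41 = (20*√2)*41 = 820*√2 ≈ 1159.7)
y - o = -25216 - 820*√2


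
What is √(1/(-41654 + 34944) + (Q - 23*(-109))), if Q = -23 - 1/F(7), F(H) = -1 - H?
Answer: √447381942810/13420 ≈ 49.841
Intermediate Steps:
Q = -183/8 (Q = -23 - 1/(-1 - 1*7) = -23 - 1/(-1 - 7) = -23 - 1/(-8) = -23 - 1*(-⅛) = -23 + ⅛ = -183/8 ≈ -22.875)
√(1/(-41654 + 34944) + (Q - 23*(-109))) = √(1/(-41654 + 34944) + (-183/8 - 23*(-109))) = √(1/(-6710) + (-183/8 + 2507)) = √(-1/6710 + 19873/8) = √(66673911/26840) = √447381942810/13420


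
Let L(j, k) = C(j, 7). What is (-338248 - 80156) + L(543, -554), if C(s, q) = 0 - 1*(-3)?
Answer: -418401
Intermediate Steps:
C(s, q) = 3 (C(s, q) = 0 + 3 = 3)
L(j, k) = 3
(-338248 - 80156) + L(543, -554) = (-338248 - 80156) + 3 = -418404 + 3 = -418401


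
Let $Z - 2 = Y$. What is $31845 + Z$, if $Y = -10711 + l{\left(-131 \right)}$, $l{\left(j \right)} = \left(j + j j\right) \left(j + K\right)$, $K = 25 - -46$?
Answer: $-1000664$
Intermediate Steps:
$K = 71$ ($K = 25 + 46 = 71$)
$l{\left(j \right)} = \left(71 + j\right) \left(j + j^{2}\right)$ ($l{\left(j \right)} = \left(j + j j\right) \left(j + 71\right) = \left(j + j^{2}\right) \left(71 + j\right) = \left(71 + j\right) \left(j + j^{2}\right)$)
$Y = -1032511$ ($Y = -10711 - 131 \left(71 + \left(-131\right)^{2} + 72 \left(-131\right)\right) = -10711 - 131 \left(71 + 17161 - 9432\right) = -10711 - 1021800 = -1032511$)
$Z = -1032509$ ($Z = 2 - 1032511 = -1032509$)
$31845 + Z = 31845 - 1032509 = -1000664$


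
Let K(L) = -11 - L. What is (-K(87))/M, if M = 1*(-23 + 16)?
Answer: -14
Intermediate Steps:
M = -7 (M = 1*(-7) = -7)
(-K(87))/M = -(-11 - 1*87)/(-7) = -(-11 - 87)*(-⅐) = -1*(-98)*(-⅐) = 98*(-⅐) = -14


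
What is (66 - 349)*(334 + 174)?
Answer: -143764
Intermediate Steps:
(66 - 349)*(334 + 174) = -283*508 = -143764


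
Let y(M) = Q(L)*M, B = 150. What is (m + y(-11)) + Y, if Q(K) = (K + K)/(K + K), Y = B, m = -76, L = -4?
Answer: 63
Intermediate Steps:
Y = 150
Q(K) = 1 (Q(K) = (2*K)/((2*K)) = (2*K)*(1/(2*K)) = 1)
y(M) = M (y(M) = 1*M = M)
(m + y(-11)) + Y = (-76 - 11) + 150 = -87 + 150 = 63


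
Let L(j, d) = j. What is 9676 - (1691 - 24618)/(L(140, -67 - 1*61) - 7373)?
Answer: 69963581/7233 ≈ 9672.8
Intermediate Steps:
9676 - (1691 - 24618)/(L(140, -67 - 1*61) - 7373) = 9676 - (1691 - 24618)/(140 - 7373) = 9676 - (-22927)/(-7233) = 9676 - (-22927)*(-1)/7233 = 9676 - 1*22927/7233 = 9676 - 22927/7233 = 69963581/7233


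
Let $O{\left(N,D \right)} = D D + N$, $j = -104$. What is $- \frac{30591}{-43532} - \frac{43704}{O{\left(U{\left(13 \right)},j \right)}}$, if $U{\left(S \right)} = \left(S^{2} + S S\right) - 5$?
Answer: $- \frac{1561463469}{485338268} \approx -3.2173$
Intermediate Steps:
$U{\left(S \right)} = -5 + 2 S^{2}$ ($U{\left(S \right)} = \left(S^{2} + S^{2}\right) - 5 = 2 S^{2} - 5 = -5 + 2 S^{2}$)
$O{\left(N,D \right)} = N + D^{2}$ ($O{\left(N,D \right)} = D^{2} + N = N + D^{2}$)
$- \frac{30591}{-43532} - \frac{43704}{O{\left(U{\left(13 \right)},j \right)}} = - \frac{30591}{-43532} - \frac{43704}{\left(-5 + 2 \cdot 13^{2}\right) + \left(-104\right)^{2}} = \left(-30591\right) \left(- \frac{1}{43532}\right) - \frac{43704}{\left(-5 + 2 \cdot 169\right) + 10816} = \frac{30591}{43532} - \frac{43704}{\left(-5 + 338\right) + 10816} = \frac{30591}{43532} - \frac{43704}{333 + 10816} = \frac{30591}{43532} - \frac{43704}{11149} = - \frac{1561463469}{485338268}$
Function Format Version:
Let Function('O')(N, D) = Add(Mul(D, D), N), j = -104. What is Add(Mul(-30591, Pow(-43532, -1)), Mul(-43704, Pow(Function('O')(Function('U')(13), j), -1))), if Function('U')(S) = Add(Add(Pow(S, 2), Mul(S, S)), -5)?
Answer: Rational(-1561463469, 485338268) ≈ -3.2173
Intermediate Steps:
Function('U')(S) = Add(-5, Mul(2, Pow(S, 2))) (Function('U')(S) = Add(Add(Pow(S, 2), Pow(S, 2)), -5) = Add(Mul(2, Pow(S, 2)), -5) = Add(-5, Mul(2, Pow(S, 2))))
Function('O')(N, D) = Add(N, Pow(D, 2)) (Function('O')(N, D) = Add(Pow(D, 2), N) = Add(N, Pow(D, 2)))
Add(Mul(-30591, Pow(-43532, -1)), Mul(-43704, Pow(Function('O')(Function('U')(13), j), -1))) = Add(Mul(-30591, Pow(-43532, -1)), Mul(-43704, Pow(Add(Add(-5, Mul(2, Pow(13, 2))), Pow(-104, 2)), -1))) = Add(Mul(-30591, Rational(-1, 43532)), Mul(-43704, Pow(Add(Add(-5, Mul(2, 169)), 10816), -1))) = Add(Rational(30591, 43532), Mul(-43704, Pow(Add(Add(-5, 338), 10816), -1))) = Add(Rational(30591, 43532), Mul(-43704, Pow(Add(333, 10816), -1))) = Add(Rational(30591, 43532), Mul(-43704, Pow(11149, -1))) = Add(Rational(30591, 43532), Mul(-43704, Rational(1, 11149))) = Add(Rational(30591, 43532), Rational(-43704, 11149)) = Rational(-1561463469, 485338268)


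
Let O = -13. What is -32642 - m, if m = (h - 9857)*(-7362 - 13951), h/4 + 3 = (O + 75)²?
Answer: 117338049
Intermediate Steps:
h = 15364 (h = -12 + 4*(-13 + 75)² = -12 + 4*62² = -12 + 4*3844 = -12 + 15376 = 15364)
m = -117370691 (m = (15364 - 9857)*(-7362 - 13951) = 5507*(-21313) = -117370691)
-32642 - m = -32642 - 1*(-117370691) = -32642 + 117370691 = 117338049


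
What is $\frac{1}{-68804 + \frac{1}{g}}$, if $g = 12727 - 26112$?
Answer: $- \frac{13385}{920941541} \approx -1.4534 \cdot 10^{-5}$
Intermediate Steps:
$g = -13385$
$\frac{1}{-68804 + \frac{1}{g}} = \frac{1}{-68804 + \frac{1}{-13385}} = \frac{1}{-68804 - \frac{1}{13385}} = \frac{1}{- \frac{920941541}{13385}} = - \frac{13385}{920941541}$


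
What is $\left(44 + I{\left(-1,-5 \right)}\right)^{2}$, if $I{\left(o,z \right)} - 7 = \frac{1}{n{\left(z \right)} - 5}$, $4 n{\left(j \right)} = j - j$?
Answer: $\frac{64516}{25} \approx 2580.6$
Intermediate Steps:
$n{\left(j \right)} = 0$ ($n{\left(j \right)} = \frac{j - j}{4} = \frac{1}{4} \cdot 0 = 0$)
$I{\left(o,z \right)} = \frac{34}{5}$ ($I{\left(o,z \right)} = 7 + \frac{1}{0 - 5} = 7 + \frac{1}{-5} = 7 - \frac{1}{5} = \frac{34}{5}$)
$\left(44 + I{\left(-1,-5 \right)}\right)^{2} = \left(44 + \frac{34}{5}\right)^{2} = \left(\frac{254}{5}\right)^{2} = \frac{64516}{25}$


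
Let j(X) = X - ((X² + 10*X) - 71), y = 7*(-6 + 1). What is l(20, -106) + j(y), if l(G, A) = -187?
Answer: -1026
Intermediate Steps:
y = -35 (y = 7*(-5) = -35)
j(X) = 71 - X² - 9*X (j(X) = X - (-71 + X² + 10*X) = X + (71 - X² - 10*X) = 71 - X² - 9*X)
l(20, -106) + j(y) = -187 + (71 - 1*(-35)² - 9*(-35)) = -187 + (71 - 1*1225 + 315) = -187 + (71 - 1225 + 315) = -187 - 839 = -1026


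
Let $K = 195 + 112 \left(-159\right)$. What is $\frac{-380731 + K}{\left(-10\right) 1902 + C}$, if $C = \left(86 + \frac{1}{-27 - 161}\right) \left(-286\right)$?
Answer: $\frac{37444336}{4099761} \approx 9.1333$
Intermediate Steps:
$C = - \frac{2311881}{94}$ ($C = \left(86 + \frac{1}{-188}\right) \left(-286\right) = \left(86 - \frac{1}{188}\right) \left(-286\right) = \frac{16167}{188} \left(-286\right) = - \frac{2311881}{94} \approx -24594.0$)
$K = -17613$ ($K = 195 - 17808 = -17613$)
$\frac{-380731 + K}{\left(-10\right) 1902 + C} = \frac{-380731 - 17613}{\left(-10\right) 1902 - \frac{2311881}{94}} = - \frac{398344}{-19020 - \frac{2311881}{94}} = - \frac{398344}{- \frac{4099761}{94}} = \left(-398344\right) \left(- \frac{94}{4099761}\right) = \frac{37444336}{4099761}$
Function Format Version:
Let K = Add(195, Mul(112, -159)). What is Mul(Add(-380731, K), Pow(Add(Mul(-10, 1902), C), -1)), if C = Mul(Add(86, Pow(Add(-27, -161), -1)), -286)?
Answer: Rational(37444336, 4099761) ≈ 9.1333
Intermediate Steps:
C = Rational(-2311881, 94) (C = Mul(Add(86, Pow(-188, -1)), -286) = Mul(Add(86, Rational(-1, 188)), -286) = Mul(Rational(16167, 188), -286) = Rational(-2311881, 94) ≈ -24594.)
K = -17613 (K = Add(195, -17808) = -17613)
Mul(Add(-380731, K), Pow(Add(Mul(-10, 1902), C), -1)) = Mul(Add(-380731, -17613), Pow(Add(Mul(-10, 1902), Rational(-2311881, 94)), -1)) = Mul(-398344, Pow(Add(-19020, Rational(-2311881, 94)), -1)) = Mul(-398344, Pow(Rational(-4099761, 94), -1)) = Mul(-398344, Rational(-94, 4099761)) = Rational(37444336, 4099761)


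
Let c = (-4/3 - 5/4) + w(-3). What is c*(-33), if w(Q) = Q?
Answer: 737/4 ≈ 184.25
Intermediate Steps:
c = -67/12 (c = (-4/3 - 5/4) - 3 = -31/12 - 3 = -67/12 ≈ -5.5833)
c*(-33) = -67/12*(-33) = 737/4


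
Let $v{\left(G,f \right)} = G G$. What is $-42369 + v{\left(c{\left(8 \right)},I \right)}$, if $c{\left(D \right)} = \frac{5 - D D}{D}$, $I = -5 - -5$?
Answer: $- \frac{2708135}{64} \approx -42315.0$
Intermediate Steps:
$I = 0$ ($I = -5 + 5 = 0$)
$c{\left(D \right)} = \frac{5 - D^{2}}{D}$
$v{\left(G,f \right)} = G^{2}$
$-42369 + v{\left(c{\left(8 \right)},I \right)} = -42369 + \left(\left(-1\right) 8 + \frac{5}{8}\right)^{2} = -42369 + \left(-8 + 5 \cdot \frac{1}{8}\right)^{2} = -42369 + \left(-8 + \frac{5}{8}\right)^{2} = -42369 + \left(- \frac{59}{8}\right)^{2} = -42369 + \frac{3481}{64} = - \frac{2708135}{64}$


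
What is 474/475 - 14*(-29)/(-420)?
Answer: 89/2850 ≈ 0.031228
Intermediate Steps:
474/475 - 14*(-29)/(-420) = 474*(1/475) + 406*(-1/420) = 474/475 - 29/30 = 89/2850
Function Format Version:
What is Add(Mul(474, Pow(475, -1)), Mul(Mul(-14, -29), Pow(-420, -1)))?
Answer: Rational(89, 2850) ≈ 0.031228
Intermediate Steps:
Add(Mul(474, Pow(475, -1)), Mul(Mul(-14, -29), Pow(-420, -1))) = Add(Mul(474, Rational(1, 475)), Mul(406, Rational(-1, 420))) = Add(Rational(474, 475), Rational(-29, 30)) = Rational(89, 2850)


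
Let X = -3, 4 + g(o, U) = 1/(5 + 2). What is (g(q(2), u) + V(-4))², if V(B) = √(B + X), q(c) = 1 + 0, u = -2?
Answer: 386/49 - 54*I*√7/7 ≈ 7.8775 - 20.41*I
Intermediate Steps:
q(c) = 1
g(o, U) = -27/7 (g(o, U) = -4 + 1/(5 + 2) = -4 + 1/7 = -4 + ⅐ = -27/7)
V(B) = √(-3 + B) (V(B) = √(B - 3) = √(-3 + B))
(g(q(2), u) + V(-4))² = (-27/7 + √(-3 - 4))² = (-27/7 + √(-7))² = (-27/7 + I*√7)²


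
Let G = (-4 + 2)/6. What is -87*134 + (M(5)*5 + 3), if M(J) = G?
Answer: -34970/3 ≈ -11657.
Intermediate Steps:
G = -1/3 (G = -2*1/6 = -1/3 ≈ -0.33333)
M(J) = -1/3
-87*134 + (M(5)*5 + 3) = -87*134 + (-1/3*5 + 3) = -11658 + (-5/3 + 3) = -11658 + 4/3 = -34970/3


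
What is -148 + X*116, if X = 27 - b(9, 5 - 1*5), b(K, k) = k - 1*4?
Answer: 3448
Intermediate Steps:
b(K, k) = -4 + k (b(K, k) = k - 4 = -4 + k)
X = 31 (X = 27 - (-4 + (5 - 1*5)) = 27 - (-4 + (5 - 5)) = 27 - (-4 + 0) = 27 - 1*(-4) = 27 + 4 = 31)
-148 + X*116 = -148 + 31*116 = -148 + 3596 = 3448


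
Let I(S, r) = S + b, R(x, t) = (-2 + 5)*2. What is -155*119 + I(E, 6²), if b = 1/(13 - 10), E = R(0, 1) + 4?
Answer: -55304/3 ≈ -18435.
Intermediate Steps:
R(x, t) = 6 (R(x, t) = 3*2 = 6)
E = 10 (E = 6 + 4 = 10)
b = ⅓ (b = 1/3 = ⅓ ≈ 0.33333)
I(S, r) = ⅓ + S (I(S, r) = S + ⅓ = ⅓ + S)
-155*119 + I(E, 6²) = -155*119 + (⅓ + 10) = -18445 + 31/3 = -55304/3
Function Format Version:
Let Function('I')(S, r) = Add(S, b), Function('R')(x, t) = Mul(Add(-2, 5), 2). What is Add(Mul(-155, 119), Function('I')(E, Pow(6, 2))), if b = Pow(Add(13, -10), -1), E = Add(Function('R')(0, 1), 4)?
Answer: Rational(-55304, 3) ≈ -18435.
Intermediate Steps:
Function('R')(x, t) = 6 (Function('R')(x, t) = Mul(3, 2) = 6)
E = 10 (E = Add(6, 4) = 10)
b = Rational(1, 3) (b = Pow(3, -1) = Rational(1, 3) ≈ 0.33333)
Function('I')(S, r) = Add(Rational(1, 3), S) (Function('I')(S, r) = Add(S, Rational(1, 3)) = Add(Rational(1, 3), S))
Add(Mul(-155, 119), Function('I')(E, Pow(6, 2))) = Add(Mul(-155, 119), Add(Rational(1, 3), 10)) = Add(-18445, Rational(31, 3)) = Rational(-55304, 3)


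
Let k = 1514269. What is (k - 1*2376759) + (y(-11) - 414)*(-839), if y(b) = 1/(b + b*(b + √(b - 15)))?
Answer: -356998987/693 - 839*I*√26/1386 ≈ -5.1515e+5 - 3.0866*I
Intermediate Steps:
y(b) = 1/(b + b*(b + √(-15 + b)))
(k - 1*2376759) + (y(-11) - 414)*(-839) = (1514269 - 1*2376759) + (1/((-11)*(1 - 11 + √(-15 - 11))) - 414)*(-839) = (1514269 - 2376759) + (-1/(11*(1 - 11 + √(-26))) - 414)*(-839) = -862490 + (-1/(11*(1 - 11 + I*√26)) - 414)*(-839) = -862490 + (-1/(11*(-10 + I*√26)) - 414)*(-839) = -862490 + (-414 - 1/(11*(-10 + I*√26)))*(-839) = -862490 + (347346 + 839/(11*(-10 + I*√26))) = -515144 + 839/(11*(-10 + I*√26))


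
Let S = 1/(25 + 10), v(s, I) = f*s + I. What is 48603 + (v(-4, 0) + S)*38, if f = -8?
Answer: 1743703/35 ≈ 49820.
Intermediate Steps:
v(s, I) = I - 8*s (v(s, I) = -8*s + I = I - 8*s)
S = 1/35 ≈ 0.028571
48603 + (v(-4, 0) + S)*38 = 48603 + ((0 - 8*(-4)) + 1/35)*38 = 48603 + ((0 + 32) + 1/35)*38 = 48603 + (32 + 1/35)*38 = 48603 + (1121/35)*38 = 48603 + 42598/35 = 1743703/35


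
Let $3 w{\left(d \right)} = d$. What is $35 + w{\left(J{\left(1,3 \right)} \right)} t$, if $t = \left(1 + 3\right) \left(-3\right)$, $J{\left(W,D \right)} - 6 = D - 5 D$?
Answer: $59$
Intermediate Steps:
$J{\left(W,D \right)} = 6 - 4 D$ ($J{\left(W,D \right)} = 6 + \left(D - 5 D\right) = 6 - 4 D$)
$t = -12$ ($t = 4 \left(-3\right) = -12$)
$w{\left(d \right)} = \frac{d}{3}$
$35 + w{\left(J{\left(1,3 \right)} \right)} t = 35 + \frac{6 - 12}{3} \left(-12\right) = 35 + \frac{1}{3} \left(-6\right) \left(-12\right) = 35 - -24 = 35 + 24 = 59$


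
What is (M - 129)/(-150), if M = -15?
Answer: 24/25 ≈ 0.96000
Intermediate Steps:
(M - 129)/(-150) = (-15 - 129)/(-150) = -1/150*(-144) = 24/25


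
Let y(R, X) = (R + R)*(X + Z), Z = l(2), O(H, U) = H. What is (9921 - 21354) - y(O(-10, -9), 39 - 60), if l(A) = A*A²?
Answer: -11693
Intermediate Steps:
l(A) = A³
Z = 8 (Z = 2³ = 8)
y(R, X) = 2*R*(8 + X) (y(R, X) = (R + R)*(X + 8) = (2*R)*(8 + X) = 2*R*(8 + X))
(9921 - 21354) - y(O(-10, -9), 39 - 60) = (9921 - 21354) - 2*(-10)*(8 + (39 - 60)) = -11433 - 2*(-10)*(8 - 21) = -11433 - 2*(-10)*(-13) = -11433 - 1*260 = -11433 - 260 = -11693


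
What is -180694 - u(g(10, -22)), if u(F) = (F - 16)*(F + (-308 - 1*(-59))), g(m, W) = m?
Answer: -182128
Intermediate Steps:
u(F) = (-249 + F)*(-16 + F) (u(F) = (-16 + F)*(F + (-308 + 59)) = (-16 + F)*(F - 249) = (-16 + F)*(-249 + F) = (-249 + F)*(-16 + F))
-180694 - u(g(10, -22)) = -180694 - (3984 + 10² - 265*10) = -180694 - (3984 + 100 - 2650) = -180694 - 1*1434 = -180694 - 1434 = -182128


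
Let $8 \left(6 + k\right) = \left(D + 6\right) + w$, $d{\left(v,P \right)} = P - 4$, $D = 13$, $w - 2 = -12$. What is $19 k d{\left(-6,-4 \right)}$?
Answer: $741$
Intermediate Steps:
$w = -10$ ($w = 2 - 12 = -10$)
$d{\left(v,P \right)} = -4 + P$ ($d{\left(v,P \right)} = P - 4 = -4 + P$)
$k = - \frac{39}{8}$ ($k = -6 + \frac{\left(13 + 6\right) - 10}{8} = -6 + \frac{19 - 10}{8} = -6 + \frac{1}{8} \cdot 9 = -6 + \frac{9}{8} = - \frac{39}{8} \approx -4.875$)
$19 k d{\left(-6,-4 \right)} = 19 \left(- \frac{39}{8}\right) \left(-4 - 4\right) = \left(- \frac{741}{8}\right) \left(-8\right) = 741$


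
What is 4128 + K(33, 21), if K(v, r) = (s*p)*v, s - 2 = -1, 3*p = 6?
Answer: 4194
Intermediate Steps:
p = 2 (p = (1/3)*6 = 2)
s = 1 (s = 2 - 1 = 1)
K(v, r) = 2*v (K(v, r) = (1*2)*v = 2*v)
4128 + K(33, 21) = 4128 + 2*33 = 4128 + 66 = 4194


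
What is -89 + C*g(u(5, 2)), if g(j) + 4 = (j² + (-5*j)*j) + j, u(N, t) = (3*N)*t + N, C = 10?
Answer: -48779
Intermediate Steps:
u(N, t) = N + 3*N*t (u(N, t) = 3*N*t + N = N + 3*N*t)
g(j) = -4 + j - 4*j² (g(j) = -4 + ((j² + (-5*j)*j) + j) = -4 + ((j² - 5*j²) + j) = -4 + (-4*j² + j) = -4 + (j - 4*j²) = -4 + j - 4*j²)
-89 + C*g(u(5, 2)) = -89 + 10*(-4 + 5*(1 + 3*2) - 4*25*(1 + 3*2)²) = -89 + 10*(-4 + 5*(1 + 6) - 4*25*(1 + 6)²) = -89 + 10*(-4 + 5*7 - 4*(5*7)²) = -89 + 10*(-4 + 35 - 4*35²) = -89 + 10*(-4 + 35 - 4*1225) = -89 + 10*(-4 + 35 - 4900) = -89 + 10*(-4869) = -89 - 48690 = -48779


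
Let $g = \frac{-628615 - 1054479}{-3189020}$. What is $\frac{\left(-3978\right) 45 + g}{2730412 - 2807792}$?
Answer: $\frac{285432393553}{123383183800} \approx 2.3134$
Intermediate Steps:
$g = \frac{841547}{1594510}$ ($g = \left(-1683094\right) \left(- \frac{1}{3189020}\right) = \frac{841547}{1594510} \approx 0.52778$)
$\frac{\left(-3978\right) 45 + g}{2730412 - 2807792} = \frac{\left(-3978\right) 45 + \frac{841547}{1594510}}{2730412 - 2807792} = \frac{-179010 + \frac{841547}{1594510}}{-77380} = \left(- \frac{285432393553}{1594510}\right) \left(- \frac{1}{77380}\right) = \frac{285432393553}{123383183800}$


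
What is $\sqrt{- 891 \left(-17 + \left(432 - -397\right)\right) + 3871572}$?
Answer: $4 \sqrt{196755} \approx 1774.3$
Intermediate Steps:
$\sqrt{- 891 \left(-17 + \left(432 - -397\right)\right) + 3871572} = \sqrt{- 891 \left(-17 + \left(432 + 397\right)\right) + 3871572} = \sqrt{- 891 \left(-17 + 829\right) + 3871572} = \sqrt{\left(-891\right) 812 + 3871572} = \sqrt{-723492 + 3871572} = \sqrt{3148080} = 4 \sqrt{196755}$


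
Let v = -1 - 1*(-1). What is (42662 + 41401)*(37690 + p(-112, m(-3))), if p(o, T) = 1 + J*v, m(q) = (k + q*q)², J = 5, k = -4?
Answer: 3168418533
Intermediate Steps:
v = 0 (v = -1 + 1 = 0)
m(q) = (-4 + q²)² (m(q) = (-4 + q*q)² = (-4 + q²)²)
p(o, T) = 1 (p(o, T) = 1 + 5*0 = 1 + 0 = 1)
(42662 + 41401)*(37690 + p(-112, m(-3))) = (42662 + 41401)*(37690 + 1) = 84063*37691 = 3168418533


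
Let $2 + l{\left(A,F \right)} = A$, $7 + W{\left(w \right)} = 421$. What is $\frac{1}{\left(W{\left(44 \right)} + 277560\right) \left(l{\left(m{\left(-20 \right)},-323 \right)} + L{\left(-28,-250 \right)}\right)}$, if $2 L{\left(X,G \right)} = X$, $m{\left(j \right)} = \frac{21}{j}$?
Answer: $- \frac{10}{47394567} \approx -2.1099 \cdot 10^{-7}$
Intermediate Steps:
$W{\left(w \right)} = 414$ ($W{\left(w \right)} = -7 + 421 = 414$)
$l{\left(A,F \right)} = -2 + A$
$L{\left(X,G \right)} = \frac{X}{2}$
$\frac{1}{\left(W{\left(44 \right)} + 277560\right) \left(l{\left(m{\left(-20 \right)},-323 \right)} + L{\left(-28,-250 \right)}\right)} = \frac{1}{\left(414 + 277560\right) \left(\left(-2 + \frac{21}{-20}\right) + \frac{1}{2} \left(-28\right)\right)} = \frac{1}{277974 \left(\left(-2 + 21 \left(- \frac{1}{20}\right)\right) - 14\right)} = \frac{1}{277974 \left(\left(-2 - \frac{21}{20}\right) - 14\right)} = \frac{1}{277974 \left(- \frac{61}{20} - 14\right)} = \frac{1}{277974 \left(- \frac{341}{20}\right)} = \frac{1}{- \frac{47394567}{10}} = - \frac{10}{47394567}$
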